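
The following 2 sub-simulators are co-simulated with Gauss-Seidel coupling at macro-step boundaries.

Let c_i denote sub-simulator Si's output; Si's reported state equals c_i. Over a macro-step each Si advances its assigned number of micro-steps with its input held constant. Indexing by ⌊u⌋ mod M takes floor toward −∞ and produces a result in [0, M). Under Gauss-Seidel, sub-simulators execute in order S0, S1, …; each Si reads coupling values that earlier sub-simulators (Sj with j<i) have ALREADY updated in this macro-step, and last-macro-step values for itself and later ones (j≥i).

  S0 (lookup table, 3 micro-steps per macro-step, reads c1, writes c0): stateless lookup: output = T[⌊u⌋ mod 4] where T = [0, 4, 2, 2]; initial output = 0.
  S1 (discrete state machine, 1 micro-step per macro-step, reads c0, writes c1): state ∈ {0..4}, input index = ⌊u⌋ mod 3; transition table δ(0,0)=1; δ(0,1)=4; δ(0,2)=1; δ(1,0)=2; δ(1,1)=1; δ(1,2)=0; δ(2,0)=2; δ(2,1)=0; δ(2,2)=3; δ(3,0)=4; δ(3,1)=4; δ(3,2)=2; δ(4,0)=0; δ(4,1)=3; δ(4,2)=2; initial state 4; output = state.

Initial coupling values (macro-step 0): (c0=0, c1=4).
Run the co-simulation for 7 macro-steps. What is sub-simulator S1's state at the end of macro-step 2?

S1 state at macro-step 2 = 1

macro 1: S0 reads c1=4 → after 3×micro: 0; S1 reads c0=0 → after 1×micro: 0 ⇒ (c0=0, c1=0)
macro 2: S0 reads c1=0 → after 3×micro: 0; S1 reads c0=0 → after 1×micro: 1 ⇒ (c0=0, c1=1)
macro 3: S0 reads c1=1 → after 3×micro: 4; S1 reads c0=4 → after 1×micro: 1 ⇒ (c0=4, c1=1)
macro 4: S0 reads c1=1 → after 3×micro: 4; S1 reads c0=4 → after 1×micro: 1 ⇒ (c0=4, c1=1)
macro 5: S0 reads c1=1 → after 3×micro: 4; S1 reads c0=4 → after 1×micro: 1 ⇒ (c0=4, c1=1)
macro 6: S0 reads c1=1 → after 3×micro: 4; S1 reads c0=4 → after 1×micro: 1 ⇒ (c0=4, c1=1)
macro 7: S0 reads c1=1 → after 3×micro: 4; S1 reads c0=4 → after 1×micro: 1 ⇒ (c0=4, c1=1)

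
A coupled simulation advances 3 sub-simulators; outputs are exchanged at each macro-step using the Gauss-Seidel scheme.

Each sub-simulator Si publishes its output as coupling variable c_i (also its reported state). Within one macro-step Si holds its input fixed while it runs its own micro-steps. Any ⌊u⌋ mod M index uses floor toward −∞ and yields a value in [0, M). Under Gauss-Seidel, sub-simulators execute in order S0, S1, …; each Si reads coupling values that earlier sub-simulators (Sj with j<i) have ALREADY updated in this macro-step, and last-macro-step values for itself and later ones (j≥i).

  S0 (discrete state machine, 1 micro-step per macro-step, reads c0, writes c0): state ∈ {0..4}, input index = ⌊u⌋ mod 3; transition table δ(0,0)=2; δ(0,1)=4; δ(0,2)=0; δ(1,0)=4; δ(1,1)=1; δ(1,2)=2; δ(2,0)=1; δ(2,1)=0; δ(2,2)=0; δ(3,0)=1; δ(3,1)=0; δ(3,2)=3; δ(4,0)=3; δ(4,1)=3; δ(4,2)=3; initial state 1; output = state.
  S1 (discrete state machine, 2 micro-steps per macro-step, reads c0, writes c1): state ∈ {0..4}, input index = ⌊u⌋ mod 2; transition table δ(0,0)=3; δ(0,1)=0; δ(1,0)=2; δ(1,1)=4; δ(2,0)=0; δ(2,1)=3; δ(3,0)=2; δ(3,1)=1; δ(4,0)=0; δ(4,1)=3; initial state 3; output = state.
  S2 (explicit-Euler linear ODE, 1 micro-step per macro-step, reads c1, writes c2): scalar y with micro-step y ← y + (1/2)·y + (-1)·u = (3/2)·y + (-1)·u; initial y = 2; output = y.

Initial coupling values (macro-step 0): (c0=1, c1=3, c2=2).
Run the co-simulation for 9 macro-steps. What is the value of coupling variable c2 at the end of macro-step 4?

c2 at macro-step 4 = -113/8

macro 1: S0 reads c0=1 → after 1×micro: 1; S1 reads c0=1 → after 2×micro: 4; S2 reads c1=4 → after 1×micro: -1 ⇒ (c0=1, c1=4, c2=-1)
macro 2: S0 reads c0=1 → after 1×micro: 1; S1 reads c0=1 → after 2×micro: 1; S2 reads c1=1 → after 1×micro: -5/2 ⇒ (c0=1, c1=1, c2=-5/2)
macro 3: S0 reads c0=1 → after 1×micro: 1; S1 reads c0=1 → after 2×micro: 3; S2 reads c1=3 → after 1×micro: -27/4 ⇒ (c0=1, c1=3, c2=-27/4)
macro 4: S0 reads c0=1 → after 1×micro: 1; S1 reads c0=1 → after 2×micro: 4; S2 reads c1=4 → after 1×micro: -113/8 ⇒ (c0=1, c1=4, c2=-113/8)
macro 5: S0 reads c0=1 → after 1×micro: 1; S1 reads c0=1 → after 2×micro: 1; S2 reads c1=1 → after 1×micro: -355/16 ⇒ (c0=1, c1=1, c2=-355/16)
macro 6: S0 reads c0=1 → after 1×micro: 1; S1 reads c0=1 → after 2×micro: 3; S2 reads c1=3 → after 1×micro: -1161/32 ⇒ (c0=1, c1=3, c2=-1161/32)
macro 7: S0 reads c0=1 → after 1×micro: 1; S1 reads c0=1 → after 2×micro: 4; S2 reads c1=4 → after 1×micro: -3739/64 ⇒ (c0=1, c1=4, c2=-3739/64)
macro 8: S0 reads c0=1 → after 1×micro: 1; S1 reads c0=1 → after 2×micro: 1; S2 reads c1=1 → after 1×micro: -11345/128 ⇒ (c0=1, c1=1, c2=-11345/128)
macro 9: S0 reads c0=1 → after 1×micro: 1; S1 reads c0=1 → after 2×micro: 3; S2 reads c1=3 → after 1×micro: -34803/256 ⇒ (c0=1, c1=3, c2=-34803/256)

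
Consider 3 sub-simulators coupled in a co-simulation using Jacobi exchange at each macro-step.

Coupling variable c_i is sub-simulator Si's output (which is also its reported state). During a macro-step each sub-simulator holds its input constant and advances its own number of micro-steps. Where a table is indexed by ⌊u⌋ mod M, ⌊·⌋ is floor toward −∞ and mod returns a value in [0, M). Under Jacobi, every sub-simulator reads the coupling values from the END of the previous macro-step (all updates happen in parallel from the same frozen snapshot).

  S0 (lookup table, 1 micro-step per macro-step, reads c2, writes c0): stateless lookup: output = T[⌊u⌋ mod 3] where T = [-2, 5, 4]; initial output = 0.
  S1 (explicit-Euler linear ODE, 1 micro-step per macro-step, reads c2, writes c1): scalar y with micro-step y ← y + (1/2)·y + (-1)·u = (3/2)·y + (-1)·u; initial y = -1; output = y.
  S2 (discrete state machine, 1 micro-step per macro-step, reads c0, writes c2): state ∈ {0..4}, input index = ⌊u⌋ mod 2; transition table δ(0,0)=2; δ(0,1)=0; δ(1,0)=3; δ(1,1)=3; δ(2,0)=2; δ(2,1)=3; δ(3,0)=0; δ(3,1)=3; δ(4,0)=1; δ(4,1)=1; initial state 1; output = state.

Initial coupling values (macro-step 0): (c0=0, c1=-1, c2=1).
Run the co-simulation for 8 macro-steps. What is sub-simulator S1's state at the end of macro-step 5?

macro 1: S0 reads c2=1 → after 1×micro: 5; S1 reads c2=1 → after 1×micro: -5/2; S2 reads c0=0 → after 1×micro: 3 ⇒ (c0=5, c1=-5/2, c2=3)
macro 2: S0 reads c2=3 → after 1×micro: -2; S1 reads c2=3 → after 1×micro: -27/4; S2 reads c0=5 → after 1×micro: 3 ⇒ (c0=-2, c1=-27/4, c2=3)
macro 3: S0 reads c2=3 → after 1×micro: -2; S1 reads c2=3 → after 1×micro: -105/8; S2 reads c0=-2 → after 1×micro: 0 ⇒ (c0=-2, c1=-105/8, c2=0)
macro 4: S0 reads c2=0 → after 1×micro: -2; S1 reads c2=0 → after 1×micro: -315/16; S2 reads c0=-2 → after 1×micro: 2 ⇒ (c0=-2, c1=-315/16, c2=2)
macro 5: S0 reads c2=2 → after 1×micro: 4; S1 reads c2=2 → after 1×micro: -1009/32; S2 reads c0=-2 → after 1×micro: 2 ⇒ (c0=4, c1=-1009/32, c2=2)
macro 6: S0 reads c2=2 → after 1×micro: 4; S1 reads c2=2 → after 1×micro: -3155/64; S2 reads c0=4 → after 1×micro: 2 ⇒ (c0=4, c1=-3155/64, c2=2)
macro 7: S0 reads c2=2 → after 1×micro: 4; S1 reads c2=2 → after 1×micro: -9721/128; S2 reads c0=4 → after 1×micro: 2 ⇒ (c0=4, c1=-9721/128, c2=2)
macro 8: S0 reads c2=2 → after 1×micro: 4; S1 reads c2=2 → after 1×micro: -29675/256; S2 reads c0=4 → after 1×micro: 2 ⇒ (c0=4, c1=-29675/256, c2=2)

S1 state at macro-step 5 = -1009/32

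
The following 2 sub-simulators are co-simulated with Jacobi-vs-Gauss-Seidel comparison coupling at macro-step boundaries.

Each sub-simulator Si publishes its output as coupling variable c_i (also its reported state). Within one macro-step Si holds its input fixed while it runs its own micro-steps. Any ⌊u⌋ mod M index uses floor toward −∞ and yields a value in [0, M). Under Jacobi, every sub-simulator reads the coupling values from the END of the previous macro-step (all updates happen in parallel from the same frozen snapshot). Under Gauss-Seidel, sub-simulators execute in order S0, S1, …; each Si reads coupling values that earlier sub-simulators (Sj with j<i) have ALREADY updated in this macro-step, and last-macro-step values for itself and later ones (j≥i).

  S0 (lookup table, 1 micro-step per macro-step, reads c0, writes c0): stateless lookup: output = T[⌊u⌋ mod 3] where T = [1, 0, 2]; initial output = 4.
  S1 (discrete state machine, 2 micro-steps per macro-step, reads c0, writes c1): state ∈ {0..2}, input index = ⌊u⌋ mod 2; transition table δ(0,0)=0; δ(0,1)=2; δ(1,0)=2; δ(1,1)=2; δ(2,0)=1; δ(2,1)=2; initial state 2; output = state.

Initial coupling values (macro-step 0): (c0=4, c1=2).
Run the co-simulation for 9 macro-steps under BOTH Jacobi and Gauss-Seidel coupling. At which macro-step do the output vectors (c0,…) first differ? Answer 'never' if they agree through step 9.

first divergence at macro-step: never

[Jacobi] macro 1: S0 reads c0=4 → after 1×micro: 0; S1 reads c0=4 → after 2×micro: 2 ⇒ (c0=0, c1=2)
[Jacobi] macro 2: S0 reads c0=0 → after 1×micro: 1; S1 reads c0=0 → after 2×micro: 2 ⇒ (c0=1, c1=2)
[Jacobi] macro 3: S0 reads c0=1 → after 1×micro: 0; S1 reads c0=1 → after 2×micro: 2 ⇒ (c0=0, c1=2)
[Jacobi] macro 4: S0 reads c0=0 → after 1×micro: 1; S1 reads c0=0 → after 2×micro: 2 ⇒ (c0=1, c1=2)
[Jacobi] macro 5: S0 reads c0=1 → after 1×micro: 0; S1 reads c0=1 → after 2×micro: 2 ⇒ (c0=0, c1=2)
[Jacobi] macro 6: S0 reads c0=0 → after 1×micro: 1; S1 reads c0=0 → after 2×micro: 2 ⇒ (c0=1, c1=2)
[Jacobi] macro 7: S0 reads c0=1 → after 1×micro: 0; S1 reads c0=1 → after 2×micro: 2 ⇒ (c0=0, c1=2)
[Jacobi] macro 8: S0 reads c0=0 → after 1×micro: 1; S1 reads c0=0 → after 2×micro: 2 ⇒ (c0=1, c1=2)
[Jacobi] macro 9: S0 reads c0=1 → after 1×micro: 0; S1 reads c0=1 → after 2×micro: 2 ⇒ (c0=0, c1=2)
[Gauss-Seidel] macro 1: S0 reads c0=4 → after 1×micro: 0; S1 reads c0=0 → after 2×micro: 2 ⇒ (c0=0, c1=2)
[Gauss-Seidel] macro 2: S0 reads c0=0 → after 1×micro: 1; S1 reads c0=1 → after 2×micro: 2 ⇒ (c0=1, c1=2)
[Gauss-Seidel] macro 3: S0 reads c0=1 → after 1×micro: 0; S1 reads c0=0 → after 2×micro: 2 ⇒ (c0=0, c1=2)
[Gauss-Seidel] macro 4: S0 reads c0=0 → after 1×micro: 1; S1 reads c0=1 → after 2×micro: 2 ⇒ (c0=1, c1=2)
[Gauss-Seidel] macro 5: S0 reads c0=1 → after 1×micro: 0; S1 reads c0=0 → after 2×micro: 2 ⇒ (c0=0, c1=2)
[Gauss-Seidel] macro 6: S0 reads c0=0 → after 1×micro: 1; S1 reads c0=1 → after 2×micro: 2 ⇒ (c0=1, c1=2)
[Gauss-Seidel] macro 7: S0 reads c0=1 → after 1×micro: 0; S1 reads c0=0 → after 2×micro: 2 ⇒ (c0=0, c1=2)
[Gauss-Seidel] macro 8: S0 reads c0=0 → after 1×micro: 1; S1 reads c0=1 → after 2×micro: 2 ⇒ (c0=1, c1=2)
[Gauss-Seidel] macro 9: S0 reads c0=1 → after 1×micro: 0; S1 reads c0=0 → after 2×micro: 2 ⇒ (c0=0, c1=2)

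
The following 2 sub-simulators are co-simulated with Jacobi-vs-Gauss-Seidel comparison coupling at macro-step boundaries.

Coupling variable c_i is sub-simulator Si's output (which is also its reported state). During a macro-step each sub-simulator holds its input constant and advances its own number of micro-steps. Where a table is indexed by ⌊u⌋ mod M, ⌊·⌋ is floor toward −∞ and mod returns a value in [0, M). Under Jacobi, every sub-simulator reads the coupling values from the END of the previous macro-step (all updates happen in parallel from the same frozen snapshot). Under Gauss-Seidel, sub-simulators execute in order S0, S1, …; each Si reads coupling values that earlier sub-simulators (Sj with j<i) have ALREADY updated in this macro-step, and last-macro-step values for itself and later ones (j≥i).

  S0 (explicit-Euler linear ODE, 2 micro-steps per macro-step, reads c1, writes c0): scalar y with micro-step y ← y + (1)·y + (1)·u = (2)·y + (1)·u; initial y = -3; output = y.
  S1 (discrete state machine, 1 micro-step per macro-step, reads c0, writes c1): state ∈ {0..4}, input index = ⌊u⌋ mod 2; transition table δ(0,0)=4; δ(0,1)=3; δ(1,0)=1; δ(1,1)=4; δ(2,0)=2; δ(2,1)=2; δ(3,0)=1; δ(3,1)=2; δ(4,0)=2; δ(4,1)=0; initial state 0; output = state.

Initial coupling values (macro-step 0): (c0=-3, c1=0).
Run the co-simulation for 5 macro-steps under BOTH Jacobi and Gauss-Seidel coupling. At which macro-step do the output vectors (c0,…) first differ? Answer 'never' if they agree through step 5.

[Jacobi] macro 1: S0 reads c1=0 → after 2×micro: -12; S1 reads c0=-3 → after 1×micro: 3 ⇒ (c0=-12, c1=3)
[Jacobi] macro 2: S0 reads c1=3 → after 2×micro: -39; S1 reads c0=-12 → after 1×micro: 1 ⇒ (c0=-39, c1=1)
[Jacobi] macro 3: S0 reads c1=1 → after 2×micro: -153; S1 reads c0=-39 → after 1×micro: 4 ⇒ (c0=-153, c1=4)
[Jacobi] macro 4: S0 reads c1=4 → after 2×micro: -600; S1 reads c0=-153 → after 1×micro: 0 ⇒ (c0=-600, c1=0)
[Jacobi] macro 5: S0 reads c1=0 → after 2×micro: -2400; S1 reads c0=-600 → after 1×micro: 4 ⇒ (c0=-2400, c1=4)
[Gauss-Seidel] macro 1: S0 reads c1=0 → after 2×micro: -12; S1 reads c0=-12 → after 1×micro: 4 ⇒ (c0=-12, c1=4)
[Gauss-Seidel] macro 2: S0 reads c1=4 → after 2×micro: -36; S1 reads c0=-36 → after 1×micro: 2 ⇒ (c0=-36, c1=2)
[Gauss-Seidel] macro 3: S0 reads c1=2 → after 2×micro: -138; S1 reads c0=-138 → after 1×micro: 2 ⇒ (c0=-138, c1=2)
[Gauss-Seidel] macro 4: S0 reads c1=2 → after 2×micro: -546; S1 reads c0=-546 → after 1×micro: 2 ⇒ (c0=-546, c1=2)
[Gauss-Seidel] macro 5: S0 reads c1=2 → after 2×micro: -2178; S1 reads c0=-2178 → after 1×micro: 2 ⇒ (c0=-2178, c1=2)

first divergence at macro-step: 1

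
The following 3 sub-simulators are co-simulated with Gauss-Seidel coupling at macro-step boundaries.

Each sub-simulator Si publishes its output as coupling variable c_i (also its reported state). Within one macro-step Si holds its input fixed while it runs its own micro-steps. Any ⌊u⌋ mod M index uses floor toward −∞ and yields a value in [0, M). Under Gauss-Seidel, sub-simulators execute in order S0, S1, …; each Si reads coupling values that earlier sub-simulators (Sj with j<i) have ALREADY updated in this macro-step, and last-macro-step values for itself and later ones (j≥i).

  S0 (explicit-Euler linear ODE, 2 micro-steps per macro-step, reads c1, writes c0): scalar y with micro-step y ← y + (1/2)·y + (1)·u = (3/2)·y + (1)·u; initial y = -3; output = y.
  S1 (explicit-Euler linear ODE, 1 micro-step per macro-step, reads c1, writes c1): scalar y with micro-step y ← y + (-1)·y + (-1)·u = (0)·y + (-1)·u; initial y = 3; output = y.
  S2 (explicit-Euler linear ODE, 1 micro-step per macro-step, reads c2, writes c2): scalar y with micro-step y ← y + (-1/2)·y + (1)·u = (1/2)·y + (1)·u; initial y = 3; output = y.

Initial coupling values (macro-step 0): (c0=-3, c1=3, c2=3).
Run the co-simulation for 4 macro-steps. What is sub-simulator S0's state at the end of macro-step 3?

macro 1: S0 reads c1=3 → after 2×micro: 3/4; S1 reads c1=3 → after 1×micro: -3; S2 reads c2=3 → after 1×micro: 9/2 ⇒ (c0=3/4, c1=-3, c2=9/2)
macro 2: S0 reads c1=-3 → after 2×micro: -93/16; S1 reads c1=-3 → after 1×micro: 3; S2 reads c2=9/2 → after 1×micro: 27/4 ⇒ (c0=-93/16, c1=3, c2=27/4)
macro 3: S0 reads c1=3 → after 2×micro: -357/64; S1 reads c1=3 → after 1×micro: -3; S2 reads c2=27/4 → after 1×micro: 81/8 ⇒ (c0=-357/64, c1=-3, c2=81/8)
macro 4: S0 reads c1=-3 → after 2×micro: -5133/256; S1 reads c1=-3 → after 1×micro: 3; S2 reads c2=81/8 → after 1×micro: 243/16 ⇒ (c0=-5133/256, c1=3, c2=243/16)

S0 state at macro-step 3 = -357/64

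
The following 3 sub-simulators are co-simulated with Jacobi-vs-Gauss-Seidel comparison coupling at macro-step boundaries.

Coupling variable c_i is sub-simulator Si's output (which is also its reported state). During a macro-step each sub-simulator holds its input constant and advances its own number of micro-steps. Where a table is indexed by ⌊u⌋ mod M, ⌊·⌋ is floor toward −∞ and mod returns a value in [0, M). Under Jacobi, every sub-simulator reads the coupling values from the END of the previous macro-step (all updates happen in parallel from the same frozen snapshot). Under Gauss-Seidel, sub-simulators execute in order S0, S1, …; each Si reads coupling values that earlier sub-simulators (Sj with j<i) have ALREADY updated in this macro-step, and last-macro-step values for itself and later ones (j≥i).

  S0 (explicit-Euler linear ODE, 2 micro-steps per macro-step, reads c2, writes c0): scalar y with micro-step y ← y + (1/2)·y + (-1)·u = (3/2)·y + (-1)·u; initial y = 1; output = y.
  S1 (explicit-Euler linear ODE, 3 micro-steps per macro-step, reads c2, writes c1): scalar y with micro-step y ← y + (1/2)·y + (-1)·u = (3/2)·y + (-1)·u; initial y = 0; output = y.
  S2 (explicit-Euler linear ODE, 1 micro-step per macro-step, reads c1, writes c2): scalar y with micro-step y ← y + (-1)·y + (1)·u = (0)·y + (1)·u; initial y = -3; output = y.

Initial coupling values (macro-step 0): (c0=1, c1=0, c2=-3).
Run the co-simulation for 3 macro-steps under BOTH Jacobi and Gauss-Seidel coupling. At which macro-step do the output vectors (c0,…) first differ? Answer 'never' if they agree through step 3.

[Jacobi] macro 1: S0 reads c2=-3 → after 2×micro: 39/4; S1 reads c2=-3 → after 3×micro: 57/4; S2 reads c1=0 → after 1×micro: 0 ⇒ (c0=39/4, c1=57/4, c2=0)
[Jacobi] macro 2: S0 reads c2=0 → after 2×micro: 351/16; S1 reads c2=0 → after 3×micro: 1539/32; S2 reads c1=57/4 → after 1×micro: 57/4 ⇒ (c0=351/16, c1=1539/32, c2=57/4)
[Jacobi] macro 3: S0 reads c2=57/4 → after 2×micro: 879/64; S1 reads c2=57/4 → after 3×micro: 24225/256; S2 reads c1=1539/32 → after 1×micro: 1539/32 ⇒ (c0=879/64, c1=24225/256, c2=1539/32)
[Gauss-Seidel] macro 1: S0 reads c2=-3 → after 2×micro: 39/4; S1 reads c2=-3 → after 3×micro: 57/4; S2 reads c1=57/4 → after 1×micro: 57/4 ⇒ (c0=39/4, c1=57/4, c2=57/4)
[Gauss-Seidel] macro 2: S0 reads c2=57/4 → after 2×micro: -219/16; S1 reads c2=57/4 → after 3×micro: -627/32; S2 reads c1=-627/32 → after 1×micro: -627/32 ⇒ (c0=-219/16, c1=-627/32, c2=-627/32)
[Gauss-Seidel] macro 3: S0 reads c2=-627/32 → after 2×micro: 291/16; S1 reads c2=-627/32 → after 3×micro: 6897/256; S2 reads c1=6897/256 → after 1×micro: 6897/256 ⇒ (c0=291/16, c1=6897/256, c2=6897/256)

first divergence at macro-step: 1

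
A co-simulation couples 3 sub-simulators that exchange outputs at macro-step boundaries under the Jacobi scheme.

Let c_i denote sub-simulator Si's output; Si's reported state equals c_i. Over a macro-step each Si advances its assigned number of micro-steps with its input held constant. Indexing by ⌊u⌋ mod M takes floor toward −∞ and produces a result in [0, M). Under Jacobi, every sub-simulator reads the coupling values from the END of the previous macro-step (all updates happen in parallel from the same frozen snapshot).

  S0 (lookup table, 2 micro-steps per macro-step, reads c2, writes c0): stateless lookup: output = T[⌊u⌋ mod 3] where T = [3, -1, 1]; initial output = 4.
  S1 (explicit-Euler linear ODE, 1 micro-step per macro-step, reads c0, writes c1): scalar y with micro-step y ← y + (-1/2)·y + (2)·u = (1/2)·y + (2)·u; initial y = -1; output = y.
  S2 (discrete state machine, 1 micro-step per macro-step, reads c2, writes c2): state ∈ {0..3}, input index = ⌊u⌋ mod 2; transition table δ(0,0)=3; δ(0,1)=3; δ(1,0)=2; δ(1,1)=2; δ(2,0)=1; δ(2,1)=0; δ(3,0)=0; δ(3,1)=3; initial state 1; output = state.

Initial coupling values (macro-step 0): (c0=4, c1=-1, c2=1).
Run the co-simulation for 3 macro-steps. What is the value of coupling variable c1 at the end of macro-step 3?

macro 1: S0 reads c2=1 → after 2×micro: -1; S1 reads c0=4 → after 1×micro: 15/2; S2 reads c2=1 → after 1×micro: 2 ⇒ (c0=-1, c1=15/2, c2=2)
macro 2: S0 reads c2=2 → after 2×micro: 1; S1 reads c0=-1 → after 1×micro: 7/4; S2 reads c2=2 → after 1×micro: 1 ⇒ (c0=1, c1=7/4, c2=1)
macro 3: S0 reads c2=1 → after 2×micro: -1; S1 reads c0=1 → after 1×micro: 23/8; S2 reads c2=1 → after 1×micro: 2 ⇒ (c0=-1, c1=23/8, c2=2)

c1 at macro-step 3 = 23/8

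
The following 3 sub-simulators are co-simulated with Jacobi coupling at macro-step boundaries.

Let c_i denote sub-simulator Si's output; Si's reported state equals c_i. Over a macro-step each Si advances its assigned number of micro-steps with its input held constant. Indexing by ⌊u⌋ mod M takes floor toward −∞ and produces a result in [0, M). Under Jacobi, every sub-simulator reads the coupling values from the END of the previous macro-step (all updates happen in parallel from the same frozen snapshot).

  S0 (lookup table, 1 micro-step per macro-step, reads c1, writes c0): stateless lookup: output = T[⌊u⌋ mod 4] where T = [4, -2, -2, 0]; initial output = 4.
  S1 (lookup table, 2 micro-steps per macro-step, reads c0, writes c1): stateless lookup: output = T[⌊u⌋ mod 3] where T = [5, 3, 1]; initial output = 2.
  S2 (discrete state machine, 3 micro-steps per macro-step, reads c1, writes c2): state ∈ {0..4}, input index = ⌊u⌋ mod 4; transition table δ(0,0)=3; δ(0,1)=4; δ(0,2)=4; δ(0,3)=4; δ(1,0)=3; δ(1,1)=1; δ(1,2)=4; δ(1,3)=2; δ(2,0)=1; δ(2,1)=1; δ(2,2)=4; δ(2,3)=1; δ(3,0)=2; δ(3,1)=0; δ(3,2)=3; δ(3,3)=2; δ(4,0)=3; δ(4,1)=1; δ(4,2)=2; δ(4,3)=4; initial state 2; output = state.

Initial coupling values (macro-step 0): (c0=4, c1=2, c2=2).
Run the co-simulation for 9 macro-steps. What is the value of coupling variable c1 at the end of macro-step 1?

macro 1: S0 reads c1=2 → after 1×micro: -2; S1 reads c0=4 → after 2×micro: 3; S2 reads c1=2 → after 3×micro: 4 ⇒ (c0=-2, c1=3, c2=4)
macro 2: S0 reads c1=3 → after 1×micro: 0; S1 reads c0=-2 → after 2×micro: 3; S2 reads c1=3 → after 3×micro: 4 ⇒ (c0=0, c1=3, c2=4)
macro 3: S0 reads c1=3 → after 1×micro: 0; S1 reads c0=0 → after 2×micro: 5; S2 reads c1=3 → after 3×micro: 4 ⇒ (c0=0, c1=5, c2=4)
macro 4: S0 reads c1=5 → after 1×micro: -2; S1 reads c0=0 → after 2×micro: 5; S2 reads c1=5 → after 3×micro: 1 ⇒ (c0=-2, c1=5, c2=1)
macro 5: S0 reads c1=5 → after 1×micro: -2; S1 reads c0=-2 → after 2×micro: 3; S2 reads c1=5 → after 3×micro: 1 ⇒ (c0=-2, c1=3, c2=1)
macro 6: S0 reads c1=3 → after 1×micro: 0; S1 reads c0=-2 → after 2×micro: 3; S2 reads c1=3 → after 3×micro: 2 ⇒ (c0=0, c1=3, c2=2)
macro 7: S0 reads c1=3 → after 1×micro: 0; S1 reads c0=0 → after 2×micro: 5; S2 reads c1=3 → after 3×micro: 1 ⇒ (c0=0, c1=5, c2=1)
macro 8: S0 reads c1=5 → after 1×micro: -2; S1 reads c0=0 → after 2×micro: 5; S2 reads c1=5 → after 3×micro: 1 ⇒ (c0=-2, c1=5, c2=1)
macro 9: S0 reads c1=5 → after 1×micro: -2; S1 reads c0=-2 → after 2×micro: 3; S2 reads c1=5 → after 3×micro: 1 ⇒ (c0=-2, c1=3, c2=1)

c1 at macro-step 1 = 3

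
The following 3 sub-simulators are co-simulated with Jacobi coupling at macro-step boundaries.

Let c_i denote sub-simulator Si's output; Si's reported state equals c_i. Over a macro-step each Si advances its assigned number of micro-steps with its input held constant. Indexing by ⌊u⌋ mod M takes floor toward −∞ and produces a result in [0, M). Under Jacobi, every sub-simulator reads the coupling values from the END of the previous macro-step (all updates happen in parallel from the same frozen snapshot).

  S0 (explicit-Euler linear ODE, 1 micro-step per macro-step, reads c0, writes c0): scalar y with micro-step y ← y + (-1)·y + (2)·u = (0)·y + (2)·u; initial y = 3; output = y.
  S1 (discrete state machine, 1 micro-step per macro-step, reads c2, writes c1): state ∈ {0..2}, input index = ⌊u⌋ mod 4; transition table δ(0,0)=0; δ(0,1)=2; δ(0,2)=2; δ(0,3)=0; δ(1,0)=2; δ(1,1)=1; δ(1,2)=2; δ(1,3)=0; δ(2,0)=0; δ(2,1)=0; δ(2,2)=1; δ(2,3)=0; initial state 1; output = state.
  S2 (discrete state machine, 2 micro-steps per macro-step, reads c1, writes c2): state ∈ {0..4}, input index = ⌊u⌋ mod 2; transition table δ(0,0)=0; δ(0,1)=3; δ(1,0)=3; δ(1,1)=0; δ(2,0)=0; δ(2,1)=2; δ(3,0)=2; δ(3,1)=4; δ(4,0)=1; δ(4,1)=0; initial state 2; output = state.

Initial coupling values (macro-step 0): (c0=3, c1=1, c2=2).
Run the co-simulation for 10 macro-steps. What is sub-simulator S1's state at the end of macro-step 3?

macro 1: S0 reads c0=3 → after 1×micro: 6; S1 reads c2=2 → after 1×micro: 2; S2 reads c1=1 → after 2×micro: 2 ⇒ (c0=6, c1=2, c2=2)
macro 2: S0 reads c0=6 → after 1×micro: 12; S1 reads c2=2 → after 1×micro: 1; S2 reads c1=2 → after 2×micro: 0 ⇒ (c0=12, c1=1, c2=0)
macro 3: S0 reads c0=12 → after 1×micro: 24; S1 reads c2=0 → after 1×micro: 2; S2 reads c1=1 → after 2×micro: 4 ⇒ (c0=24, c1=2, c2=4)
macro 4: S0 reads c0=24 → after 1×micro: 48; S1 reads c2=4 → after 1×micro: 0; S2 reads c1=2 → after 2×micro: 3 ⇒ (c0=48, c1=0, c2=3)
macro 5: S0 reads c0=48 → after 1×micro: 96; S1 reads c2=3 → after 1×micro: 0; S2 reads c1=0 → after 2×micro: 0 ⇒ (c0=96, c1=0, c2=0)
macro 6: S0 reads c0=96 → after 1×micro: 192; S1 reads c2=0 → after 1×micro: 0; S2 reads c1=0 → after 2×micro: 0 ⇒ (c0=192, c1=0, c2=0)
macro 7: S0 reads c0=192 → after 1×micro: 384; S1 reads c2=0 → after 1×micro: 0; S2 reads c1=0 → after 2×micro: 0 ⇒ (c0=384, c1=0, c2=0)
macro 8: S0 reads c0=384 → after 1×micro: 768; S1 reads c2=0 → after 1×micro: 0; S2 reads c1=0 → after 2×micro: 0 ⇒ (c0=768, c1=0, c2=0)
macro 9: S0 reads c0=768 → after 1×micro: 1536; S1 reads c2=0 → after 1×micro: 0; S2 reads c1=0 → after 2×micro: 0 ⇒ (c0=1536, c1=0, c2=0)
macro 10: S0 reads c0=1536 → after 1×micro: 3072; S1 reads c2=0 → after 1×micro: 0; S2 reads c1=0 → after 2×micro: 0 ⇒ (c0=3072, c1=0, c2=0)

S1 state at macro-step 3 = 2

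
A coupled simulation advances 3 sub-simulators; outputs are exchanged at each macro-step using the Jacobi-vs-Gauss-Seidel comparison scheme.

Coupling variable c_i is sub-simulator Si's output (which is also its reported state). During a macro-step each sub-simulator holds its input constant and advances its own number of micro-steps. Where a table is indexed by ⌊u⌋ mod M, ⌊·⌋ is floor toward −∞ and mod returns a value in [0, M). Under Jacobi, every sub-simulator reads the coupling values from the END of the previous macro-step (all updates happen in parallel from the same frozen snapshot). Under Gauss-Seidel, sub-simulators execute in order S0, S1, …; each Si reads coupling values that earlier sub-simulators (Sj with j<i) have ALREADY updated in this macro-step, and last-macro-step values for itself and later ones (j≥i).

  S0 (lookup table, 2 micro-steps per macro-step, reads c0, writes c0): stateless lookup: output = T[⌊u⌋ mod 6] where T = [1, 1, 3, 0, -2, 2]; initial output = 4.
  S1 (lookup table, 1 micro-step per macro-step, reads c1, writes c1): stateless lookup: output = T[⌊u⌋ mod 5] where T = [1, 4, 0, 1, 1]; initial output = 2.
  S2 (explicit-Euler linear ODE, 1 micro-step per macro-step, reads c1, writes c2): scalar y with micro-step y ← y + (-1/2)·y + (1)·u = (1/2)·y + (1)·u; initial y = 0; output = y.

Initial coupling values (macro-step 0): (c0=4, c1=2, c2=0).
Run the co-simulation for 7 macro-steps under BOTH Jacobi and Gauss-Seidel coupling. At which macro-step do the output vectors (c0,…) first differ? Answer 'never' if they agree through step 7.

[Jacobi] macro 1: S0 reads c0=4 → after 2×micro: -2; S1 reads c1=2 → after 1×micro: 0; S2 reads c1=2 → after 1×micro: 2 ⇒ (c0=-2, c1=0, c2=2)
[Jacobi] macro 2: S0 reads c0=-2 → after 2×micro: -2; S1 reads c1=0 → after 1×micro: 1; S2 reads c1=0 → after 1×micro: 1 ⇒ (c0=-2, c1=1, c2=1)
[Jacobi] macro 3: S0 reads c0=-2 → after 2×micro: -2; S1 reads c1=1 → after 1×micro: 4; S2 reads c1=1 → after 1×micro: 3/2 ⇒ (c0=-2, c1=4, c2=3/2)
[Jacobi] macro 4: S0 reads c0=-2 → after 2×micro: -2; S1 reads c1=4 → after 1×micro: 1; S2 reads c1=4 → after 1×micro: 19/4 ⇒ (c0=-2, c1=1, c2=19/4)
[Jacobi] macro 5: S0 reads c0=-2 → after 2×micro: -2; S1 reads c1=1 → after 1×micro: 4; S2 reads c1=1 → after 1×micro: 27/8 ⇒ (c0=-2, c1=4, c2=27/8)
[Jacobi] macro 6: S0 reads c0=-2 → after 2×micro: -2; S1 reads c1=4 → after 1×micro: 1; S2 reads c1=4 → after 1×micro: 91/16 ⇒ (c0=-2, c1=1, c2=91/16)
[Jacobi] macro 7: S0 reads c0=-2 → after 2×micro: -2; S1 reads c1=1 → after 1×micro: 4; S2 reads c1=1 → after 1×micro: 123/32 ⇒ (c0=-2, c1=4, c2=123/32)
[Gauss-Seidel] macro 1: S0 reads c0=4 → after 2×micro: -2; S1 reads c1=2 → after 1×micro: 0; S2 reads c1=0 → after 1×micro: 0 ⇒ (c0=-2, c1=0, c2=0)
[Gauss-Seidel] macro 2: S0 reads c0=-2 → after 2×micro: -2; S1 reads c1=0 → after 1×micro: 1; S2 reads c1=1 → after 1×micro: 1 ⇒ (c0=-2, c1=1, c2=1)
[Gauss-Seidel] macro 3: S0 reads c0=-2 → after 2×micro: -2; S1 reads c1=1 → after 1×micro: 4; S2 reads c1=4 → after 1×micro: 9/2 ⇒ (c0=-2, c1=4, c2=9/2)
[Gauss-Seidel] macro 4: S0 reads c0=-2 → after 2×micro: -2; S1 reads c1=4 → after 1×micro: 1; S2 reads c1=1 → after 1×micro: 13/4 ⇒ (c0=-2, c1=1, c2=13/4)
[Gauss-Seidel] macro 5: S0 reads c0=-2 → after 2×micro: -2; S1 reads c1=1 → after 1×micro: 4; S2 reads c1=4 → after 1×micro: 45/8 ⇒ (c0=-2, c1=4, c2=45/8)
[Gauss-Seidel] macro 6: S0 reads c0=-2 → after 2×micro: -2; S1 reads c1=4 → after 1×micro: 1; S2 reads c1=1 → after 1×micro: 61/16 ⇒ (c0=-2, c1=1, c2=61/16)
[Gauss-Seidel] macro 7: S0 reads c0=-2 → after 2×micro: -2; S1 reads c1=1 → after 1×micro: 4; S2 reads c1=4 → after 1×micro: 189/32 ⇒ (c0=-2, c1=4, c2=189/32)

first divergence at macro-step: 1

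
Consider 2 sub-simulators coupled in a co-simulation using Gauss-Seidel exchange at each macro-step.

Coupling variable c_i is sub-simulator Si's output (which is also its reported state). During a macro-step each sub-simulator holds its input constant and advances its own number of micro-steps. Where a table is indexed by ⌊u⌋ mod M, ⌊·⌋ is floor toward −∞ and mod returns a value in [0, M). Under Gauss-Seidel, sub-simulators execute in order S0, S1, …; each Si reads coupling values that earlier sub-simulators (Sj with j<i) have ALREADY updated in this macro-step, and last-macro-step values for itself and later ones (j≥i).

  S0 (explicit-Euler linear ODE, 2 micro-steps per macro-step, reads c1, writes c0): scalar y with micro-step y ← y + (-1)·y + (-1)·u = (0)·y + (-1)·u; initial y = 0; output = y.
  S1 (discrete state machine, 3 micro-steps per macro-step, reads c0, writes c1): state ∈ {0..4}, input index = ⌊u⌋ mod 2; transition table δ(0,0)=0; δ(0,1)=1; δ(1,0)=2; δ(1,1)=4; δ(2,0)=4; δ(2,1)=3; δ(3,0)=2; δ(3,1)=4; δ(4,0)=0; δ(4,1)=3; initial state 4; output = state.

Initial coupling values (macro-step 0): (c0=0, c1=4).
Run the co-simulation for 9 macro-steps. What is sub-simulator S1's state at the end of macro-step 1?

S1 state at macro-step 1 = 0

macro 1: S0 reads c1=4 → after 2×micro: -4; S1 reads c0=-4 → after 3×micro: 0 ⇒ (c0=-4, c1=0)
macro 2: S0 reads c1=0 → after 2×micro: 0; S1 reads c0=0 → after 3×micro: 0 ⇒ (c0=0, c1=0)
macro 3: S0 reads c1=0 → after 2×micro: 0; S1 reads c0=0 → after 3×micro: 0 ⇒ (c0=0, c1=0)
macro 4: S0 reads c1=0 → after 2×micro: 0; S1 reads c0=0 → after 3×micro: 0 ⇒ (c0=0, c1=0)
macro 5: S0 reads c1=0 → after 2×micro: 0; S1 reads c0=0 → after 3×micro: 0 ⇒ (c0=0, c1=0)
macro 6: S0 reads c1=0 → after 2×micro: 0; S1 reads c0=0 → after 3×micro: 0 ⇒ (c0=0, c1=0)
macro 7: S0 reads c1=0 → after 2×micro: 0; S1 reads c0=0 → after 3×micro: 0 ⇒ (c0=0, c1=0)
macro 8: S0 reads c1=0 → after 2×micro: 0; S1 reads c0=0 → after 3×micro: 0 ⇒ (c0=0, c1=0)
macro 9: S0 reads c1=0 → after 2×micro: 0; S1 reads c0=0 → after 3×micro: 0 ⇒ (c0=0, c1=0)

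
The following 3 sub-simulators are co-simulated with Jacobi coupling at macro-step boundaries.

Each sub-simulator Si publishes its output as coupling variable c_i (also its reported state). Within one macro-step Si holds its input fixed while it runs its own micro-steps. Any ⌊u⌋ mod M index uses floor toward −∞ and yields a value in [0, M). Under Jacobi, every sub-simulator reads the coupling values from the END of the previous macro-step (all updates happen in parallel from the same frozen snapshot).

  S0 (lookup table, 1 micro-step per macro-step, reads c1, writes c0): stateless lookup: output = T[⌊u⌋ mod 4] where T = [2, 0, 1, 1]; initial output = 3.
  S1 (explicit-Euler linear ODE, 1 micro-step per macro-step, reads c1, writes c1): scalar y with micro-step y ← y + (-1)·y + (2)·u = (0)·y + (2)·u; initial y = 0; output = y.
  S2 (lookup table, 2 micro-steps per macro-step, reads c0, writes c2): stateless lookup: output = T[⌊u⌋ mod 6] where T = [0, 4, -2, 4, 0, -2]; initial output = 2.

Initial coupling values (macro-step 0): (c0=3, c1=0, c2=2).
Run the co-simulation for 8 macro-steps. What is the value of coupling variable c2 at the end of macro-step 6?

macro 1: S0 reads c1=0 → after 1×micro: 2; S1 reads c1=0 → after 1×micro: 0; S2 reads c0=3 → after 2×micro: 4 ⇒ (c0=2, c1=0, c2=4)
macro 2: S0 reads c1=0 → after 1×micro: 2; S1 reads c1=0 → after 1×micro: 0; S2 reads c0=2 → after 2×micro: -2 ⇒ (c0=2, c1=0, c2=-2)
macro 3: S0 reads c1=0 → after 1×micro: 2; S1 reads c1=0 → after 1×micro: 0; S2 reads c0=2 → after 2×micro: -2 ⇒ (c0=2, c1=0, c2=-2)
macro 4: S0 reads c1=0 → after 1×micro: 2; S1 reads c1=0 → after 1×micro: 0; S2 reads c0=2 → after 2×micro: -2 ⇒ (c0=2, c1=0, c2=-2)
macro 5: S0 reads c1=0 → after 1×micro: 2; S1 reads c1=0 → after 1×micro: 0; S2 reads c0=2 → after 2×micro: -2 ⇒ (c0=2, c1=0, c2=-2)
macro 6: S0 reads c1=0 → after 1×micro: 2; S1 reads c1=0 → after 1×micro: 0; S2 reads c0=2 → after 2×micro: -2 ⇒ (c0=2, c1=0, c2=-2)
macro 7: S0 reads c1=0 → after 1×micro: 2; S1 reads c1=0 → after 1×micro: 0; S2 reads c0=2 → after 2×micro: -2 ⇒ (c0=2, c1=0, c2=-2)
macro 8: S0 reads c1=0 → after 1×micro: 2; S1 reads c1=0 → after 1×micro: 0; S2 reads c0=2 → after 2×micro: -2 ⇒ (c0=2, c1=0, c2=-2)

c2 at macro-step 6 = -2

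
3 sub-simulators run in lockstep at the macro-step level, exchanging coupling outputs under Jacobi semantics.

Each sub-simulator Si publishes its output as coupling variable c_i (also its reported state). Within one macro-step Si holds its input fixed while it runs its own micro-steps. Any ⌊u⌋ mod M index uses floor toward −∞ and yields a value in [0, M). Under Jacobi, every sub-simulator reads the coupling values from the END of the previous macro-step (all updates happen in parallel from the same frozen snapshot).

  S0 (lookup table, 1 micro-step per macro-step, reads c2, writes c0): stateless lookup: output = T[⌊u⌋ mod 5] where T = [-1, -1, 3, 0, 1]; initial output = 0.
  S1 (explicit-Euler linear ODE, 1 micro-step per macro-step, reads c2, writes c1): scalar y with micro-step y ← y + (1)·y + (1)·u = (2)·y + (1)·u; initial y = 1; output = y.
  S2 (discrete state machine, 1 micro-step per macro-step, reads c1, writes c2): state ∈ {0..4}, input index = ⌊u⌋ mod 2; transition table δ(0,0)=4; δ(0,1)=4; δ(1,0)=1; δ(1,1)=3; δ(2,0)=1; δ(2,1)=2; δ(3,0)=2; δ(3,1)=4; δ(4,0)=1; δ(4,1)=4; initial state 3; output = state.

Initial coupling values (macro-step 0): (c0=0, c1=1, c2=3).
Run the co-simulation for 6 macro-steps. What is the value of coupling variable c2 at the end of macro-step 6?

c2 at macro-step 6 = 4

macro 1: S0 reads c2=3 → after 1×micro: 0; S1 reads c2=3 → after 1×micro: 5; S2 reads c1=1 → after 1×micro: 4 ⇒ (c0=0, c1=5, c2=4)
macro 2: S0 reads c2=4 → after 1×micro: 1; S1 reads c2=4 → after 1×micro: 14; S2 reads c1=5 → after 1×micro: 4 ⇒ (c0=1, c1=14, c2=4)
macro 3: S0 reads c2=4 → after 1×micro: 1; S1 reads c2=4 → after 1×micro: 32; S2 reads c1=14 → after 1×micro: 1 ⇒ (c0=1, c1=32, c2=1)
macro 4: S0 reads c2=1 → after 1×micro: -1; S1 reads c2=1 → after 1×micro: 65; S2 reads c1=32 → after 1×micro: 1 ⇒ (c0=-1, c1=65, c2=1)
macro 5: S0 reads c2=1 → after 1×micro: -1; S1 reads c2=1 → after 1×micro: 131; S2 reads c1=65 → after 1×micro: 3 ⇒ (c0=-1, c1=131, c2=3)
macro 6: S0 reads c2=3 → after 1×micro: 0; S1 reads c2=3 → after 1×micro: 265; S2 reads c1=131 → after 1×micro: 4 ⇒ (c0=0, c1=265, c2=4)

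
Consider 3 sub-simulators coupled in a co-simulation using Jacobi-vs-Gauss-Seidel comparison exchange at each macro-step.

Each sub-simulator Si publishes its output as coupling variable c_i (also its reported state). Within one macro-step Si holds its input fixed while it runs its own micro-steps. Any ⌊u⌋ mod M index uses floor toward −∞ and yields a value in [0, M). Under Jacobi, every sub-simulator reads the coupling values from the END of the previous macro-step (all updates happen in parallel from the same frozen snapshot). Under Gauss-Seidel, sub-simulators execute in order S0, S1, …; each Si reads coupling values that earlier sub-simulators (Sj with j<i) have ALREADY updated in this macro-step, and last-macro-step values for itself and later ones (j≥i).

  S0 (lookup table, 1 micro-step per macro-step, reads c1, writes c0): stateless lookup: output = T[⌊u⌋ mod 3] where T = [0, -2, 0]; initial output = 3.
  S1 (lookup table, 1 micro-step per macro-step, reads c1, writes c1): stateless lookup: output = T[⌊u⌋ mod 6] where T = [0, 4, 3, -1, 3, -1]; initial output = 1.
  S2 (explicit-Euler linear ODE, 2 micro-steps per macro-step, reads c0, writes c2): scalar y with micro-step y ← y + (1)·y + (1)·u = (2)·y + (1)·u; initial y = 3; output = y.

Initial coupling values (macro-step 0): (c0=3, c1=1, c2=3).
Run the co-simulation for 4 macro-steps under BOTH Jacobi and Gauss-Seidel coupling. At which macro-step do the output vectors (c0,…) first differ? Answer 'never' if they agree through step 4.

first divergence at macro-step: 1

[Jacobi] macro 1: S0 reads c1=1 → after 1×micro: -2; S1 reads c1=1 → after 1×micro: 4; S2 reads c0=3 → after 2×micro: 21 ⇒ (c0=-2, c1=4, c2=21)
[Jacobi] macro 2: S0 reads c1=4 → after 1×micro: -2; S1 reads c1=4 → after 1×micro: 3; S2 reads c0=-2 → after 2×micro: 78 ⇒ (c0=-2, c1=3, c2=78)
[Jacobi] macro 3: S0 reads c1=3 → after 1×micro: 0; S1 reads c1=3 → after 1×micro: -1; S2 reads c0=-2 → after 2×micro: 306 ⇒ (c0=0, c1=-1, c2=306)
[Jacobi] macro 4: S0 reads c1=-1 → after 1×micro: 0; S1 reads c1=-1 → after 1×micro: -1; S2 reads c0=0 → after 2×micro: 1224 ⇒ (c0=0, c1=-1, c2=1224)
[Gauss-Seidel] macro 1: S0 reads c1=1 → after 1×micro: -2; S1 reads c1=1 → after 1×micro: 4; S2 reads c0=-2 → after 2×micro: 6 ⇒ (c0=-2, c1=4, c2=6)
[Gauss-Seidel] macro 2: S0 reads c1=4 → after 1×micro: -2; S1 reads c1=4 → after 1×micro: 3; S2 reads c0=-2 → after 2×micro: 18 ⇒ (c0=-2, c1=3, c2=18)
[Gauss-Seidel] macro 3: S0 reads c1=3 → after 1×micro: 0; S1 reads c1=3 → after 1×micro: -1; S2 reads c0=0 → after 2×micro: 72 ⇒ (c0=0, c1=-1, c2=72)
[Gauss-Seidel] macro 4: S0 reads c1=-1 → after 1×micro: 0; S1 reads c1=-1 → after 1×micro: -1; S2 reads c0=0 → after 2×micro: 288 ⇒ (c0=0, c1=-1, c2=288)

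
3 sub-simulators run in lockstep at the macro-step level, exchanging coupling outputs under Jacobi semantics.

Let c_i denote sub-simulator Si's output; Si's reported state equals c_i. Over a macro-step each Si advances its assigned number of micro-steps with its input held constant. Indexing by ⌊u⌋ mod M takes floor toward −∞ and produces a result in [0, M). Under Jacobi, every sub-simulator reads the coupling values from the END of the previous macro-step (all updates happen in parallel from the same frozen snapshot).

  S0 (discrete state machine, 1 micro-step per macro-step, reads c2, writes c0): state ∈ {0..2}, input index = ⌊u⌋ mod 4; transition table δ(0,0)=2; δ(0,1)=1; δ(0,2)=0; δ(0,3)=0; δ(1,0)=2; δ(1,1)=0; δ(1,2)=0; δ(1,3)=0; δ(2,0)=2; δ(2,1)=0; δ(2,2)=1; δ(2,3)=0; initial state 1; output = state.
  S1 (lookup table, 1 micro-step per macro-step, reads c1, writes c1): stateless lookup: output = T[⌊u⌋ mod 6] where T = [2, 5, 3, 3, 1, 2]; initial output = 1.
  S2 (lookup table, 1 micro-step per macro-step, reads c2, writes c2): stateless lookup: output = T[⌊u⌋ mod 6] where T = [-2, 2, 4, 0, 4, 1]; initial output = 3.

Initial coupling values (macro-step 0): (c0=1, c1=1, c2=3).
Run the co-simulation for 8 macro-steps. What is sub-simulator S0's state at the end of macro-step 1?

S0 state at macro-step 1 = 0

macro 1: S0 reads c2=3 → after 1×micro: 0; S1 reads c1=1 → after 1×micro: 5; S2 reads c2=3 → after 1×micro: 0 ⇒ (c0=0, c1=5, c2=0)
macro 2: S0 reads c2=0 → after 1×micro: 2; S1 reads c1=5 → after 1×micro: 2; S2 reads c2=0 → after 1×micro: -2 ⇒ (c0=2, c1=2, c2=-2)
macro 3: S0 reads c2=-2 → after 1×micro: 1; S1 reads c1=2 → after 1×micro: 3; S2 reads c2=-2 → after 1×micro: 4 ⇒ (c0=1, c1=3, c2=4)
macro 4: S0 reads c2=4 → after 1×micro: 2; S1 reads c1=3 → after 1×micro: 3; S2 reads c2=4 → after 1×micro: 4 ⇒ (c0=2, c1=3, c2=4)
macro 5: S0 reads c2=4 → after 1×micro: 2; S1 reads c1=3 → after 1×micro: 3; S2 reads c2=4 → after 1×micro: 4 ⇒ (c0=2, c1=3, c2=4)
macro 6: S0 reads c2=4 → after 1×micro: 2; S1 reads c1=3 → after 1×micro: 3; S2 reads c2=4 → after 1×micro: 4 ⇒ (c0=2, c1=3, c2=4)
macro 7: S0 reads c2=4 → after 1×micro: 2; S1 reads c1=3 → after 1×micro: 3; S2 reads c2=4 → after 1×micro: 4 ⇒ (c0=2, c1=3, c2=4)
macro 8: S0 reads c2=4 → after 1×micro: 2; S1 reads c1=3 → after 1×micro: 3; S2 reads c2=4 → after 1×micro: 4 ⇒ (c0=2, c1=3, c2=4)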